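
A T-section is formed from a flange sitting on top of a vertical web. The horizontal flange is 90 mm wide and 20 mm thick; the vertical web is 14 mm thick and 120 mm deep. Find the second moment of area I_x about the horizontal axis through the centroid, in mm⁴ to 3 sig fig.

I_x ≈ 6.33 × 10⁶ mm⁴

Treat the section as a set of non-overlapping primitives; coordinates are from the bounding-box lower-left.
Flange: 90 × 20, A = 1 800 mm², y = 130 mm, Ī = 60 000 mm⁴.
Web: 14 × 120, A = 1 680 mm², y = 60 mm, Ī = 2 016 000 mm⁴.
Centroid: ȳ = ΣA·y / ΣA = 96.207 mm.
Transfer each piece to the horizontal axis through the centroid using Ī + A·d² with d = y − 96.207:
  flange: d = 33.793 mm → contributes +2 115 553 mm⁴
  web: d = -36.207 mm → contributes +4 218 378 mm⁴
Total I = 6 333 931 mm⁴.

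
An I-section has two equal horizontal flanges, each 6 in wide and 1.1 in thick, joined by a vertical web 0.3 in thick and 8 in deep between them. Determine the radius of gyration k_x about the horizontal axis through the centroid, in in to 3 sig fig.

Decompose the section into non-overlapping parts with the origin at the bottom-left of its bounding rectangle.
Bottom flange: 6 × 1.1, A = 6.6 in², y = 0.55 in, Ī = 0.6655 in⁴.
Web: 0.3 × 8, A = 2.4 in², y = 5.1 in, Ī = 12.8 in⁴.
Top flange: 6 × 1.1, A = 6.6 in², y = 9.65 in, Ī = 0.6655 in⁴.
By symmetry the centroid is at mid-height, ȳ = 5.1 in.
Transfer each piece to the horizontal axis through the centroid using Ī + A·d² with d = y − 5.1:
  bottom flange: d = -4.55 in → contributes +137.3 in⁴
  web: d = 0 in → contributes +12.8 in⁴
  top flange: d = 4.55 in → contributes +137.3 in⁴
Total I = 287.4 in⁴.
Radius of gyration: k = √(I/A) = √(287.4 / 15.6) = 4.2922 in.

k_x ≈ 4.29 in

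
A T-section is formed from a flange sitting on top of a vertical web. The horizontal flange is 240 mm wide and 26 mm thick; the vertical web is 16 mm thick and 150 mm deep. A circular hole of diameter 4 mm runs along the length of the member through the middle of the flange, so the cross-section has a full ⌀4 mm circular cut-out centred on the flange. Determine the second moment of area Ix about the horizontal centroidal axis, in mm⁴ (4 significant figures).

Treat the section as a set of non-overlapping primitives; coordinates are from the bounding-box lower-left.
Flange: 240 × 26, A = 6 240 mm², y = 163 mm, Ī = 351 520 mm⁴.
Web: 16 × 150, A = 2 400 mm², y = 75 mm, Ī = 4 500 000 mm⁴.
Hole (subtracted): ⌀4, A = 12.5664 mm², y = 163 mm, Ī = 12.5664 mm⁴.
Centroid: ȳ = ΣA·y / ΣA = 138.52 mm.
Transfer each piece to the horizontal centroidal axis using Ī + A·d² with d = y − 138.52:
  flange: d = 24.48 mm → contributes +4 090 982 mm⁴
  web: d = -63.52 mm → contributes +14 183 482 mm⁴
  hole: d = 24.48 mm → contributes −7543.25 mm⁴
Total I = 18 266 921 mm⁴.

Ix ≈ 1.827 × 10⁷ mm⁴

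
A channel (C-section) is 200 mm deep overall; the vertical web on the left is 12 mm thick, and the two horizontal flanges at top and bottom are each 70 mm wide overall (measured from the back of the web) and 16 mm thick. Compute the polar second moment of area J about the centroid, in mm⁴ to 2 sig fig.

J ≈ 2.6 × 10⁷ mm⁴

Split into non-overlapping primitives; take the origin at the lower-left of the bounding box.
Web: 12 × 200, A = 2 400 mm², y = 100 mm, Ī = 8 000 000 mm⁴.
Top flange (beyond web): 58 × 16, A = 928 mm², y = 192 mm, Ī = 19 797 mm⁴.
Bottom flange (beyond web): 58 × 16, A = 928 mm², y = 8 mm, Ī = 19 797 mm⁴.
By symmetry the centroid is at mid-height, ȳ = 100 mm.
Transfer each piece to the centroidal x-axis using Ī + A·d² with d = y − 100:
  web: d = 0 mm → contributes +8 000 000 mm⁴
  top flange (beyond web): d = 92 mm → contributes +7 874 389 mm⁴
  bottom flange (beyond web): d = -92 mm → contributes +7 874 389 mm⁴
Total I = 23 748 779 mm⁴.
For the y-axis: x̄ = 21.26 mm.
Repeating about the centroidal y-axis gives I_y = 1 831 204 mm⁴.
Polar second moment: J = I_x + I_y = 25 579 983 mm⁴.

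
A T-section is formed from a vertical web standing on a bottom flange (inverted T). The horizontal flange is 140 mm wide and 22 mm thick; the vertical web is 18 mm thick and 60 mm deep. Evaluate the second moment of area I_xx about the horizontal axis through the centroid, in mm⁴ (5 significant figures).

Decompose the section into non-overlapping parts with the origin at the bottom-left of its bounding rectangle.
Flange: 140 × 22, A = 3 080 mm², y = 11 mm, Ī = 124226.7 mm⁴.
Web: 18 × 60, A = 1 080 mm², y = 52 mm, Ī = 324 000 mm⁴.
Centroid: ȳ = ΣA·y / ΣA = 21.64423 mm.
Transfer each piece to the horizontal axis through the centroid using Ī + A·d² with d = y − 21.64423:
  flange: d = -10.64423 mm → contributes +473189.6 mm⁴
  web: d = 30.35577 mm → contributes +1 319 191 mm⁴
Total I = 1 792 380 mm⁴.

I_xx ≈ 1.7924 × 10⁶ mm⁴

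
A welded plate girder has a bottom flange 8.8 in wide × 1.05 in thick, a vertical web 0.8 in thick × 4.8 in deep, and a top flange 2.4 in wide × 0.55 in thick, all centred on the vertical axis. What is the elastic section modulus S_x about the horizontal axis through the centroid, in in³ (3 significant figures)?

S_x ≈ 12.8 in³

Split into non-overlapping primitives; take the origin at the lower-left of the bounding box.
Bottom plate: 8.8 × 1.05, A = 9.24 in², y = 0.525 in, Ī = 0.84893 in⁴.
Web plate: 0.8 × 4.8, A = 3.84 in², y = 3.45 in, Ī = 7.3728 in⁴.
Top plate: 2.4 × 0.55, A = 1.32 in², y = 6.125 in, Ī = 0.033275 in⁴.
Centroid: ȳ = ΣA·y / ΣA = 1.8183 in.
Transfer each piece to the horizontal axis through the centroid using Ī + A·d² with d = y − 1.8183:
  bottom plate: d = -1.2933 in → contributes +16.305 in⁴
  web plate: d = 1.6317 in → contributes +17.596 in⁴
  top plate: d = 4.3067 in → contributes +24.516 in⁴
Total I = 58.417 in⁴.
Extreme fibre distance c = 4.5817 in; S = I/c = 12.75 in³.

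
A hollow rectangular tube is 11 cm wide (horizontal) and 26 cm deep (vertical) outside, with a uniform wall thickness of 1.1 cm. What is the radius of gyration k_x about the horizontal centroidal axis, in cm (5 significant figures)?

Decompose the section into non-overlapping parts with the origin at the bottom-left of its bounding rectangle.
Outer rectangle: 11 × 26, A = 286 cm², y = 13 cm, Ī = 16111.33 cm⁴.
Inner void (subtracted): 8.8 × 23.8, A = 209.44 cm², y = 13 cm, Ī = 9886.266 cm⁴.
By symmetry the centroid is at mid-height, ȳ = 13 cm.
All pieces are centred on the horizontal centroidal axis, so I = ΣĪ (holes subtracted) = 6225.067 cm⁴.
Radius of gyration: k = √(I/A) = √(6225.067 / 76.56) = 9.017187 cm.

k_x ≈ 9.0172 cm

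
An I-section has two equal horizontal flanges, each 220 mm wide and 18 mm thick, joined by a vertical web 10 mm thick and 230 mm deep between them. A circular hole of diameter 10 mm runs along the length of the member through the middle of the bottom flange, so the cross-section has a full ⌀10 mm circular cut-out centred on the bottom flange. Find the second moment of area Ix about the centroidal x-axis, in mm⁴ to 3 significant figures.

Treat the section as a set of non-overlapping primitives; coordinates are from the bounding-box lower-left.
Bottom flange: 220 × 18, A = 3 960 mm², y = 9 mm, Ī = 106 920 mm⁴.
Web: 10 × 230, A = 2 300 mm², y = 133 mm, Ī = 10 139 167 mm⁴.
Top flange: 220 × 18, A = 3 960 mm², y = 257 mm, Ī = 106 920 mm⁴.
Hole (subtracted): ⌀10, A = 78.54 mm², y = 9 mm, Ī = 490.87 mm⁴.
Centroid: ȳ = ΣA·y / ΣA = 133.96 mm.
Transfer each piece to the centroidal x-axis using Ī + A·d² with d = y − 133.96:
  bottom flange: d = -124.96 mm → contributes +61 942 632 mm⁴
  web: d = -0.96031 mm → contributes +10 141 288 mm⁴
  top flange: d = 123.04 mm → contributes +60 056 431 mm⁴
  hole: d = -124.96 mm → contributes −1 226 896 mm⁴
Total I = 130 913 455 mm⁴.

Ix ≈ 1.31 × 10⁸ mm⁴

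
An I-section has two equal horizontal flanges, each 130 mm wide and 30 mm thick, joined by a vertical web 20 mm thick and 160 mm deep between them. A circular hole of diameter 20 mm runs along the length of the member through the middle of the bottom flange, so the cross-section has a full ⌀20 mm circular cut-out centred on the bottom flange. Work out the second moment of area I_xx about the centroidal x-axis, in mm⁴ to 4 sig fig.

I_xx ≈ 7.488 × 10⁷ mm⁴

Treat the section as a set of non-overlapping primitives; coordinates are from the bounding-box lower-left.
Bottom flange: 130 × 30, A = 3 900 mm², y = 15 mm, Ī = 292 500 mm⁴.
Web: 20 × 160, A = 3 200 mm², y = 110 mm, Ī = 6 826 667 mm⁴.
Top flange: 130 × 30, A = 3 900 mm², y = 205 mm, Ī = 292 500 mm⁴.
Hole (subtracted): ⌀20, A = 314.159 mm², y = 15 mm, Ī = 7853.98 mm⁴.
Centroid: ȳ = ΣA·y / ΣA = 112.793 mm.
Transfer each piece to the centroidal x-axis using Ī + A·d² with d = y − 112.793:
  bottom flange: d = -97.793 mm → contributes +37 590 006 mm⁴
  web: d = -2.79296 mm → contributes +6 851 629 mm⁴
  top flange: d = 92.207 mm → contributes +33 450 839 mm⁴
  hole: d = -97.793 mm → contributes −3 012 305 mm⁴
Total I = 74 880 169 mm⁴.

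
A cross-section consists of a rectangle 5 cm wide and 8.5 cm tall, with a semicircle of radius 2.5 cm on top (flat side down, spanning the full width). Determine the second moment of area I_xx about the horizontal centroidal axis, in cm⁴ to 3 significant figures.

Treat the section as a set of non-overlapping primitives; coordinates are from the bounding-box lower-left.
Rectangular body: 5 × 8.5, A = 42.5 cm², y = 4.25 cm, Ī = 255.89 cm⁴.
Semicircular cap: semicircle r = 2.5, A = 9.8175 cm², y = 9.561 cm, Ī = 4.2874 cm⁴.
Centroid: ȳ = ΣA·y / ΣA = 5.2466 cm.
Transfer each piece to the horizontal centroidal axis using Ī + A·d² with d = y − 5.2466:
  rectangular body: d = -0.99663 cm → contributes +298.1 cm⁴
  semicircular cap: d = 4.3144 cm → contributes +187.03 cm⁴
Total I = 485.13 cm⁴.

I_xx ≈ 485 cm⁴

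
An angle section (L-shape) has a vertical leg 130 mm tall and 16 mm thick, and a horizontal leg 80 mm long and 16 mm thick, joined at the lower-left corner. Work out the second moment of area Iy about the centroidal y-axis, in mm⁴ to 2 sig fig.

Treat the section as a set of non-overlapping primitives; coordinates are from the bounding-box lower-left.
Vertical leg: 16 × 130, A = 2 080 mm², x = 8 mm, Ī = 44 373 mm⁴.
Horizontal leg (remainder): 64 × 16, A = 1 024 mm², x = 48 mm, Ī = 349 525 mm⁴.
Centroid: x̄ = ΣA·x / ΣA = 21.2 mm.
Transfer each piece to the centroidal y-axis using Ī + A·d² with d = x − 21.2:
  vertical leg: d = -13.2 mm → contributes +406 566 mm⁴
  horizontal leg (remainder): d = 26.8 mm → contributes +1 085 229 mm⁴
Total I = 1 491 796 mm⁴.

Iy ≈ 1.5 × 10⁶ mm⁴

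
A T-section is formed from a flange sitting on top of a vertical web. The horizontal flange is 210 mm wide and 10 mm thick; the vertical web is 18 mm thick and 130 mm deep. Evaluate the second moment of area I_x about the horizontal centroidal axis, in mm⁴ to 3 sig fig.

I_x ≈ 8.74 × 10⁶ mm⁴

Break the section into simple shapes (no overlaps), measuring from the bottom-left corner of the bounding box.
Flange: 210 × 10, A = 2 100 mm², y = 135 mm, Ī = 17 500 mm⁴.
Web: 18 × 130, A = 2 340 mm², y = 65 mm, Ī = 3 295 500 mm⁴.
Centroid: ȳ = ΣA·y / ΣA = 98.108 mm.
Transfer each piece to the horizontal centroidal axis using Ī + A·d² with d = y − 98.108:
  flange: d = 36.892 mm → contributes +2 875 625 mm⁴
  web: d = -33.108 mm → contributes +5 860 484 mm⁴
Total I = 8 736 108 mm⁴.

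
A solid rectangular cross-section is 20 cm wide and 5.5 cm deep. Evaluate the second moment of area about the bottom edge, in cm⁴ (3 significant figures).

The section: 20 × 5.5, A = 110 cm², y = 2.75 cm, Ī = 277.29 cm⁴.
Transfer it to the base of the section using Ī + A·d² with d = y − 0:
  the section: d = 2.75 cm → contributes +1109.2 cm⁴
Total I = 1109.2 cm⁴.

I_base ≈ 1110 cm⁴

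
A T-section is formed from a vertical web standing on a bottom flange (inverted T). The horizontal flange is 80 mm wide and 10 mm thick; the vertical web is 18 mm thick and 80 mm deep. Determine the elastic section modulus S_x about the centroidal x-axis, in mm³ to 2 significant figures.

S_x ≈ 3.2 × 10⁴ mm³

Decompose the section into non-overlapping parts with the origin at the bottom-left of its bounding rectangle.
Flange: 80 × 10, A = 800 mm², y = 5 mm, Ī = 6 667 mm⁴.
Web: 18 × 80, A = 1 440 mm², y = 50 mm, Ī = 768 000 mm⁴.
Centroid: ȳ = ΣA·y / ΣA = 33.93 mm.
Transfer each piece to the centroidal x-axis using Ī + A·d² with d = y − 33.93:
  flange: d = -28.93 mm → contributes +676 156 mm⁴
  web: d = 16.07 mm → contributes +1 139 939 mm⁴
Total I = 1 816 095 mm⁴.
Extreme fibre distance c = 56.07 mm; S = I/c = 32 389 mm³.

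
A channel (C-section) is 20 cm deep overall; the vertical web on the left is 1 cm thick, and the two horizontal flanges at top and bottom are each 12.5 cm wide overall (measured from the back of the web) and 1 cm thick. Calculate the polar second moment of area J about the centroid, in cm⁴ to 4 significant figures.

Break the section into simple shapes (no overlaps), measuring from the bottom-left corner of the bounding box.
Web: 1 × 20, A = 20 cm², y = 10 cm, Ī = 666.667 cm⁴.
Top flange (beyond web): 11.5 × 1, A = 11.5 cm², y = 19.5 cm, Ī = 0.958333 cm⁴.
Bottom flange (beyond web): 11.5 × 1, A = 11.5 cm², y = 0.5 cm, Ī = 0.958333 cm⁴.
By symmetry the centroid is at mid-height, ȳ = 10 cm.
Transfer each piece to the centroidal x-axis using Ī + A·d² with d = y − 10:
  web: d = 0 cm → contributes +666.667 cm⁴
  top flange (beyond web): d = 9.5 cm → contributes +1038.83 cm⁴
  bottom flange (beyond web): d = -9.5 cm → contributes +1038.83 cm⁴
Total I = 2744.33 cm⁴.
For the y-axis: x̄ = 3.84302 cm.
Repeating about the centroidal y-axis gives I_y = 673.024 cm⁴.
Polar second moment: J = I_x + I_y = 3417.36 cm⁴.

J ≈ 3417 cm⁴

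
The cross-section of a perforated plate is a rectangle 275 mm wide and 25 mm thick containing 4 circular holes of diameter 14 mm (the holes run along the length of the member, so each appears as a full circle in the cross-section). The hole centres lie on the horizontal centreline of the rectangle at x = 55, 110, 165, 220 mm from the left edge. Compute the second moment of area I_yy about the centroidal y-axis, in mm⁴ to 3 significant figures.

Decompose the section into non-overlapping parts with the origin at the bottom-left of its bounding rectangle.
Plate: 275 × 25, A = 6 875 mm², x = 137.5 mm, Ī = 43 326 823 mm⁴.
Hole 1 (subtracted): ⌀14, A = 153.94 mm², x = 55 mm, Ī = 1885.7 mm⁴.
Hole 2 (subtracted): ⌀14, A = 153.94 mm², x = 110 mm, Ī = 1885.7 mm⁴.
Hole 3 (subtracted): ⌀14, A = 153.94 mm², x = 165 mm, Ī = 1885.7 mm⁴.
Hole 4 (subtracted): ⌀14, A = 153.94 mm², x = 220 mm, Ī = 1885.7 mm⁴.
By symmetry the centroid is at mid-width, x̄ = 137.5 mm.
Transfer each piece to the centroidal y-axis using Ī + A·d² with d = x − 137.5:
  plate: d = 0 mm → contributes +43 326 823 mm⁴
  hole 1: d = -82.5 mm → contributes −1 049 627 mm⁴
  hole 2: d = -27.5 mm → contributes −118 301 mm⁴
  hole 3: d = 27.5 mm → contributes −118 301 mm⁴
  hole 4: d = 82.5 mm → contributes −1 049 627 mm⁴
Total I = 40 990 967 mm⁴.

I_yy ≈ 4.10 × 10⁷ mm⁴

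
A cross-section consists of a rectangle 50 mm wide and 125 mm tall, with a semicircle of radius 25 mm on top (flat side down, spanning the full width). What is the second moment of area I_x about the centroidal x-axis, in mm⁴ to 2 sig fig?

Split into non-overlapping primitives; take the origin at the lower-left of the bounding box.
Rectangular body: 50 × 125, A = 6 250 mm², y = 62.5 mm, Ī = 8 138 021 mm⁴.
Semicircular cap: semicircle r = 25, A = 981.7 mm², y = 135.6 mm, Ī = 42 874 mm⁴.
Centroid: ȳ = ΣA·y / ΣA = 72.43 mm.
Transfer each piece to the centroidal x-axis using Ī + A·d² with d = y − 72.43:
  rectangular body: d = -9.925 mm → contributes +8 753 695 mm⁴
  semicircular cap: d = 63.19 mm → contributes +3 962 376 mm⁴
Total I = 12 716 070 mm⁴.

I_x ≈ 1.3 × 10⁷ mm⁴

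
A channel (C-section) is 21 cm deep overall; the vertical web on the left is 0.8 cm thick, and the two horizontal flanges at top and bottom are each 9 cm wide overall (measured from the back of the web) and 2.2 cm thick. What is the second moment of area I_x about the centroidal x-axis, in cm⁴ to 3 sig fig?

Decompose the section into non-overlapping parts with the origin at the bottom-left of its bounding rectangle.
Web: 0.8 × 21, A = 16.8 cm², y = 10.5 cm, Ī = 617.4 cm⁴.
Top flange (beyond web): 8.2 × 2.2, A = 18.04 cm², y = 19.9 cm, Ī = 7.2761 cm⁴.
Bottom flange (beyond web): 8.2 × 2.2, A = 18.04 cm², y = 1.1 cm, Ī = 7.2761 cm⁴.
By symmetry the centroid is at mid-height, ȳ = 10.5 cm.
Transfer each piece to the centroidal x-axis using Ī + A·d² with d = y − 10.5:
  web: d = 0 cm → contributes +617.4 cm⁴
  top flange (beyond web): d = 9.4 cm → contributes +1601.3 cm⁴
  bottom flange (beyond web): d = -9.4 cm → contributes +1601.3 cm⁴
Total I = 3 820 cm⁴.

I_x ≈ 3820 cm⁴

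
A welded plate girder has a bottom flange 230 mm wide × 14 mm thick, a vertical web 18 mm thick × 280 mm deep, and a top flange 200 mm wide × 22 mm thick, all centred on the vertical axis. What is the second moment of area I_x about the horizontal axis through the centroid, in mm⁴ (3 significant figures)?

I_x ≈ 2.00 × 10⁸ mm⁴

Treat the section as a set of non-overlapping primitives; coordinates are from the bounding-box lower-left.
Bottom plate: 230 × 14, A = 3 220 mm², y = 7 mm, Ī = 52 593 mm⁴.
Web plate: 18 × 280, A = 5 040 mm², y = 154 mm, Ī = 32 928 000 mm⁴.
Top plate: 200 × 22, A = 4 400 mm², y = 305 mm, Ī = 177 467 mm⁴.
Centroid: ȳ = ΣA·y / ΣA = 169.09 mm.
Transfer each piece to the horizontal axis through the centroid using Ī + A·d² with d = y − 169.09:
  bottom plate: d = -162.09 mm → contributes +84 653 893 mm⁴
  web plate: d = -15.092 mm → contributes +34 075 896 mm⁴
  top plate: d = 135.91 mm → contributes +81 450 244 mm⁴
Total I = 200 180 034 mm⁴.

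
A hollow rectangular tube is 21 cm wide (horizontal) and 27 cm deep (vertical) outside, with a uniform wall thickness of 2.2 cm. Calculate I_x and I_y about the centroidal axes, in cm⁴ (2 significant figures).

Decompose the section into non-overlapping parts with the origin at the bottom-left of its bounding rectangle.
Outer rectangle: 21 × 27, A = 567 cm², y = 13.5 cm, Ī = 34 445 cm⁴.
Inner void (subtracted): 16.6 × 22.6, A = 375.2 cm², y = 13.5 cm, Ī = 15 968 cm⁴.
By symmetry the centroid is at mid-height, ȳ = 13.5 cm.
All pieces are centred on the centroidal x-axis, so I = ΣĪ (holes subtracted) = 18 477 cm⁴.
Repeating about the centroidal y-axis gives I_y = 12 222 cm⁴.

I_x ≈ 1.8 × 10⁴ cm⁴, I_y ≈ 1.2 × 10⁴ cm⁴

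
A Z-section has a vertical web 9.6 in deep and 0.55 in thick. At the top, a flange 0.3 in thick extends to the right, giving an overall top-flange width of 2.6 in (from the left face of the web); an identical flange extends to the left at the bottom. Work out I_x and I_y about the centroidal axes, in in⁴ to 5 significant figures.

Split into non-overlapping primitives; take the origin at the lower-left of the bounding box.
Web: 0.55 × 9.6, A = 5.28 in², y = 4.8 in, Ī = 40.5504 in⁴.
Top flange (beyond web): 2.05 × 0.3, A = 0.615 in², y = 9.45 in, Ī = 0.0046125 in⁴.
Bottom flange (beyond web): 2.05 × 0.3, A = 0.615 in², y = 0.15 in, Ī = 0.0046125 in⁴.
Centroid: ȳ = ΣA·y / ΣA = 4.8 in.
Transfer each piece to the centroidal x-axis using Ī + A·d² with d = y − 4.8:
  web: d = 0 in → contributes +40.5504 in⁴
  top flange (beyond web): d = 4.65 in → contributes +13.30245 in⁴
  bottom flange (beyond web): d = -4.65 in → contributes +13.30245 in⁴
Total I = 67.1553 in⁴.
For the y-axis: x̄ = 2.325 in.
Repeating about the centroidal y-axis gives I_y = 2.642556 in⁴.

I_x ≈ 67.155 in⁴, I_y ≈ 2.6426 in⁴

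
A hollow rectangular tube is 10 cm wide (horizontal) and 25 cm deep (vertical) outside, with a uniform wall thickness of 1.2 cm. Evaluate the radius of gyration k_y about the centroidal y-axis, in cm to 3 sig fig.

Treat the section as a set of non-overlapping primitives; coordinates are from the bounding-box lower-left.
Outer rectangle: 10 × 25, A = 250 cm², x = 5 cm, Ī = 2083.3 cm⁴.
Inner void (subtracted): 7.6 × 22.6, A = 171.76 cm², x = 5 cm, Ī = 826.74 cm⁴.
By symmetry the centroid is at mid-width, x̄ = 5 cm.
All pieces are centred on the centroidal y-axis, so I = ΣĪ (holes subtracted) = 1256.6 cm⁴.
Radius of gyration: k = √(I/A) = √(1256.6 / 78.24) = 4.0076 cm.

k_y ≈ 4.01 cm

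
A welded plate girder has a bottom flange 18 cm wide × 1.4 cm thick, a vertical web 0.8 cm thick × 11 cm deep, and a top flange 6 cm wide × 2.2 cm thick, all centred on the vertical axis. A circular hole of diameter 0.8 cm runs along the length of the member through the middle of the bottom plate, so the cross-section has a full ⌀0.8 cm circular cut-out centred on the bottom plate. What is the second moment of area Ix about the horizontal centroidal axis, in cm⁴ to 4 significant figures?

Split into non-overlapping primitives; take the origin at the lower-left of the bounding box.
Bottom plate: 18 × 1.4, A = 25.2 cm², y = 0.7 cm, Ī = 4.116 cm⁴.
Web plate: 0.8 × 11, A = 8.8 cm², y = 6.9 cm, Ī = 88.7333 cm⁴.
Top plate: 6 × 2.2, A = 13.2 cm², y = 13.5 cm, Ī = 5.324 cm⁴.
Hole (subtracted): ⌀0.8, A = 0.502655 cm², y = 0.7 cm, Ī = 0.0201062 cm⁴.
Centroid: ȳ = ΣA·y / ΣA = 5.48657 cm.
Transfer each piece to the horizontal centroidal axis using Ī + A·d² with d = y − 5.48657:
  bottom plate: d = -4.78657 cm → contributes +581.479 cm⁴
  web plate: d = 1.41343 cm → contributes +106.314 cm⁴
  top plate: d = 8.01343 cm → contributes +852.963 cm⁴
  hole: d = -4.78657 cm → contributes −11.5365 cm⁴
Total I = 1529.22 cm⁴.

Ix ≈ 1529 cm⁴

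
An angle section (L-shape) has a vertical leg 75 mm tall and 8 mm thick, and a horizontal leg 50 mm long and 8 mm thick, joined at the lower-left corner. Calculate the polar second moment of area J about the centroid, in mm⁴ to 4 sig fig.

Decompose the section into non-overlapping parts with the origin at the bottom-left of its bounding rectangle.
Vertical leg: 8 × 75, A = 600 mm², y = 37.5 mm, Ī = 281 250 mm⁴.
Horizontal leg (remainder): 42 × 8, A = 336 mm², y = 4 mm, Ī = 1 792 mm⁴.
Centroid: ȳ = ΣA·y / ΣA = 25.4744 mm.
Transfer each piece to the centroidal x-axis using Ī + A·d² with d = y − 25.4744:
  vertical leg: d = 12.0256 mm → contributes +368 020 mm⁴
  horizontal leg (remainder): d = -21.4744 mm → contributes +156 738 mm⁴
Total I = 524 757 mm⁴.
For the y-axis: x̄ = 12.9744 mm.
Repeating about the centroidal y-axis gives I_y = 187 207 mm⁴.
Polar second moment: J = I_x + I_y = 711 965 mm⁴.

J ≈ 7.120 × 10⁵ mm⁴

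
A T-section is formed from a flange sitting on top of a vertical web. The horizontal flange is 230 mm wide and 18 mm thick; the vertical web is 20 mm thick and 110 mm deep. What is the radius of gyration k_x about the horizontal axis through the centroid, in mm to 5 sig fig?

k_x ≈ 35.995 mm

Treat the section as a set of non-overlapping primitives; coordinates are from the bounding-box lower-left.
Flange: 230 × 18, A = 4 140 mm², y = 119 mm, Ī = 111 780 mm⁴.
Web: 20 × 110, A = 2 200 mm², y = 55 mm, Ī = 2 218 333 mm⁴.
Centroid: ȳ = ΣA·y / ΣA = 96.7918 mm.
Transfer each piece to the horizontal axis through the centroid using Ī + A·d² with d = y − 96.7918:
  flange: d = 22.2082 mm → contributes +2 153 646 mm⁴
  web: d = -41.7918 mm → contributes +6 060 753 mm⁴
Total I = 8 214 399 mm⁴.
Radius of gyration: k = √(I/A) = √(8 214 399 / 6 340) = 35.99509 mm.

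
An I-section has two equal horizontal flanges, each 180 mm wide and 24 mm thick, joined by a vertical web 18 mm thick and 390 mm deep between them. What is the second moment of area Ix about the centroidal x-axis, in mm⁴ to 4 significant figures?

Ix ≈ 4.596 × 10⁸ mm⁴

Treat the section as a set of non-overlapping primitives; coordinates are from the bounding-box lower-left.
Bottom flange: 180 × 24, A = 4 320 mm², y = 12 mm, Ī = 207 360 mm⁴.
Web: 18 × 390, A = 7 020 mm², y = 219 mm, Ī = 88 978 500 mm⁴.
Top flange: 180 × 24, A = 4 320 mm², y = 426 mm, Ī = 207 360 mm⁴.
By symmetry the centroid is at mid-height, ȳ = 219 mm.
Transfer each piece to the centroidal x-axis using Ī + A·d² with d = y − 219:
  bottom flange: d = -207 mm → contributes +185 315 040 mm⁴
  web: d = 0 mm → contributes +88 978 500 mm⁴
  top flange: d = 207 mm → contributes +185 315 040 mm⁴
Total I = 459 608 580 mm⁴.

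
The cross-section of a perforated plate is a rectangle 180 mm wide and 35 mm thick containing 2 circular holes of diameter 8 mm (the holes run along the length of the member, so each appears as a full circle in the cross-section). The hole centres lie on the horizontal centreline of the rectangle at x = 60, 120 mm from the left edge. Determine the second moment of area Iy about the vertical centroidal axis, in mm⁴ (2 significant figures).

Decompose the section into non-overlapping parts with the origin at the bottom-left of its bounding rectangle.
Plate: 180 × 35, A = 6 300 mm², x = 90 mm, Ī = 17 010 000 mm⁴.
Hole 1 (subtracted): ⌀8, A = 50.27 mm², x = 60 mm, Ī = 201.1 mm⁴.
Hole 2 (subtracted): ⌀8, A = 50.27 mm², x = 120 mm, Ī = 201.1 mm⁴.
By symmetry the centroid is at mid-width, x̄ = 90 mm.
Transfer each piece to the vertical centroidal axis using Ī + A·d² with d = x − 90:
  plate: d = 0 mm → contributes +17 010 000 mm⁴
  hole 1: d = -30 mm → contributes −45 440 mm⁴
  hole 2: d = 30 mm → contributes −45 440 mm⁴
Total I = 16 919 120 mm⁴.

Iy ≈ 1.7 × 10⁷ mm⁴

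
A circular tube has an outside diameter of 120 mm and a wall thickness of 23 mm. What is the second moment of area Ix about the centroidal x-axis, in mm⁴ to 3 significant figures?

Split into non-overlapping primitives; take the origin at the lower-left of the bounding box.
Outer circle: ⌀120, A = 11 310 mm², y = 60 mm, Ī = 10 178 760 mm⁴.
Bore (subtracted): ⌀74, A = 4300.8 mm², y = 60 mm, Ī = 1 471 963 mm⁴.
By symmetry the centroid is at mid-height, ȳ = 60 mm.
All pieces are centred on the centroidal x-axis, so I = ΣĪ (holes subtracted) = 8 706 798 mm⁴.

Ix ≈ 8.71 × 10⁶ mm⁴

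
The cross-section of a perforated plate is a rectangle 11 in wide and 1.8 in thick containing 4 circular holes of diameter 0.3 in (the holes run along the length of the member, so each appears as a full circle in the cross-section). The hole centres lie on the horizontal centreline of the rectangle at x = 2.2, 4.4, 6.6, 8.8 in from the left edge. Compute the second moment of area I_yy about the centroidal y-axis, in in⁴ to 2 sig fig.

I_yy ≈ 200 in⁴

Split into non-overlapping primitives; take the origin at the lower-left of the bounding box.
Plate: 11 × 1.8, A = 19.8 in², x = 5.5 in, Ī = 199.7 in⁴.
Hole 1 (subtracted): ⌀0.3, A = 0.07069 in², x = 2.2 in, Ī = 0.0003976 in⁴.
Hole 2 (subtracted): ⌀0.3, A = 0.07069 in², x = 4.4 in, Ī = 0.0003976 in⁴.
Hole 3 (subtracted): ⌀0.3, A = 0.07069 in², x = 6.6 in, Ī = 0.0003976 in⁴.
Hole 4 (subtracted): ⌀0.3, A = 0.07069 in², x = 8.8 in, Ī = 0.0003976 in⁴.
By symmetry the centroid is at mid-width, x̄ = 5.5 in.
Transfer each piece to the centroidal y-axis using Ī + A·d² with d = x − 5.5:
  plate: d = 0 in → contributes +199.7 in⁴
  hole 1: d = -3.3 in → contributes −0.7702 in⁴
  hole 2: d = -1.1 in → contributes −0.08593 in⁴
  hole 3: d = 1.1 in → contributes −0.08593 in⁴
  hole 4: d = 3.3 in → contributes −0.7702 in⁴
Total I = 197.9 in⁴.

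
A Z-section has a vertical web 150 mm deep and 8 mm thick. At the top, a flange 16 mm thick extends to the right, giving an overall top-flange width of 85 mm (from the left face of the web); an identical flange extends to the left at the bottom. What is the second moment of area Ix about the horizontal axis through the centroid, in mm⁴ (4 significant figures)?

Ix ≈ 1.336 × 10⁷ mm⁴

Decompose the section into non-overlapping parts with the origin at the bottom-left of its bounding rectangle.
Web: 8 × 150, A = 1 200 mm², y = 75 mm, Ī = 2 250 000 mm⁴.
Top flange (beyond web): 77 × 16, A = 1 232 mm², y = 142 mm, Ī = 26282.7 mm⁴.
Bottom flange (beyond web): 77 × 16, A = 1 232 mm², y = 8 mm, Ī = 26282.7 mm⁴.
Centroid: ȳ = ΣA·y / ΣA = 75 mm.
Transfer each piece to the horizontal axis through the centroid using Ī + A·d² with d = y − 75:
  web: d = 0 mm → contributes +2 250 000 mm⁴
  top flange (beyond web): d = 67 mm → contributes +5 556 731 mm⁴
  bottom flange (beyond web): d = -67 mm → contributes +5 556 731 mm⁴
Total I = 13 363 461 mm⁴.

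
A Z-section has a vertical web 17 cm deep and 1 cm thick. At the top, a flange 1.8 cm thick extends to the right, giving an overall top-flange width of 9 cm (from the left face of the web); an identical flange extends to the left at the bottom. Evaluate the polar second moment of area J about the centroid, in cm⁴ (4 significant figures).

Treat the section as a set of non-overlapping primitives; coordinates are from the bounding-box lower-left.
Web: 1 × 17, A = 17 cm², y = 8.5 cm, Ī = 409.417 cm⁴.
Top flange (beyond web): 8 × 1.8, A = 14.4 cm², y = 16.1 cm, Ī = 3.888 cm⁴.
Bottom flange (beyond web): 8 × 1.8, A = 14.4 cm², y = 0.9 cm, Ī = 3.888 cm⁴.
Centroid: ȳ = ΣA·y / ΣA = 8.5 cm.
Transfer each piece to the centroidal x-axis using Ī + A·d² with d = y − 8.5:
  web: d = 0 cm → contributes +409.417 cm⁴
  top flange (beyond web): d = 7.6 cm → contributes +835.632 cm⁴
  bottom flange (beyond web): d = -7.6 cm → contributes +835.632 cm⁴
Total I = 2080.68 cm⁴.
For the y-axis: x̄ = 8.5 cm.
Repeating about the centroidal y-axis gives I_y = 738.217 cm⁴.
Polar second moment: J = I_x + I_y = 2818.9 cm⁴.

J ≈ 2819 cm⁴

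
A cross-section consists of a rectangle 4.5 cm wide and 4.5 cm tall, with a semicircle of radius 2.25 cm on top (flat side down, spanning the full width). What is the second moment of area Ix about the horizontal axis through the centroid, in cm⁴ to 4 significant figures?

Ix ≈ 95.63 cm⁴

Treat the section as a set of non-overlapping primitives; coordinates are from the bounding-box lower-left.
Rectangular body: 4.5 × 4.5, A = 20.25 cm², y = 2.25 cm, Ī = 34.1719 cm⁴.
Semicircular cap: semicircle r = 2.25, A = 7.95216 cm², y = 5.45493 cm, Ī = 2.81295 cm⁴.
Centroid: ȳ = ΣA·y / ΣA = 3.15369 cm.
Transfer each piece to the horizontal axis through the centroid using Ī + A·d² with d = y − 3.15369:
  rectangular body: d = -0.903693 cm → contributes +50.7093 cm⁴
  semicircular cap: d = 2.30124 cm → contributes +44.9251 cm⁴
Total I = 95.6344 cm⁴.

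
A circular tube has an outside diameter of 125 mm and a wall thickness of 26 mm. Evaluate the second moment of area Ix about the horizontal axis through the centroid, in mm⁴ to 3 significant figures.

Treat the section as a set of non-overlapping primitives; coordinates are from the bounding-box lower-left.
Outer circle: ⌀125, A = 12 272 mm², y = 62.5 mm, Ī = 11 984 225 mm⁴.
Bore (subtracted): ⌀73, A = 4185.4 mm², y = 62.5 mm, Ī = 1 393 995 mm⁴.
By symmetry the centroid is at mid-height, ȳ = 62.5 mm.
All pieces are centred on the horizontal axis through the centroid, so I = ΣĪ (holes subtracted) = 10 590 230 mm⁴.

Ix ≈ 1.06 × 10⁷ mm⁴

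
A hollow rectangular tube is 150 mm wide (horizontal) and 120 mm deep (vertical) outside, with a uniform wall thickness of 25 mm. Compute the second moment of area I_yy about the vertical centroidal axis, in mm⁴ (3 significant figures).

Decompose the section into non-overlapping parts with the origin at the bottom-left of its bounding rectangle.
Outer rectangle: 150 × 120, A = 18 000 mm², x = 75 mm, Ī = 33 750 000 mm⁴.
Inner void (subtracted): 100 × 70, A = 7 000 mm², x = 75 mm, Ī = 5 833 333 mm⁴.
By symmetry the centroid is at mid-width, x̄ = 75 mm.
All pieces are centred on the vertical centroidal axis, so I = ΣĪ (holes subtracted) = 27 916 667 mm⁴.

I_yy ≈ 2.79 × 10⁷ mm⁴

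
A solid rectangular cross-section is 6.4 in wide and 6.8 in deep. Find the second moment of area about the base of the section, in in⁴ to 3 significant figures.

The section: 6.4 × 6.8, A = 43.52 in², y = 3.4 in, Ī = 167.7 in⁴.
Transfer it to the base of the section using Ī + A·d² with d = y − 0:
  the section: d = 3.4 in → contributes +670.79 in⁴
Total I = 670.79 in⁴.

I_base ≈ 671 in⁴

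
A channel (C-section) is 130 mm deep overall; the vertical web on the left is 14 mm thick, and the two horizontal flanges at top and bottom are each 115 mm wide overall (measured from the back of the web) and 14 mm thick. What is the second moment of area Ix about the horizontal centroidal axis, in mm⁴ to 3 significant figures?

Break the section into simple shapes (no overlaps), measuring from the bottom-left corner of the bounding box.
Web: 14 × 130, A = 1 820 mm², y = 65 mm, Ī = 2 563 167 mm⁴.
Top flange (beyond web): 101 × 14, A = 1 414 mm², y = 123 mm, Ī = 23 095 mm⁴.
Bottom flange (beyond web): 101 × 14, A = 1 414 mm², y = 7 mm, Ī = 23 095 mm⁴.
By symmetry the centroid is at mid-height, ȳ = 65 mm.
Transfer each piece to the horizontal centroidal axis using Ī + A·d² with d = y − 65:
  web: d = 0 mm → contributes +2 563 167 mm⁴
  top flange (beyond web): d = 58 mm → contributes +4 779 791 mm⁴
  bottom flange (beyond web): d = -58 mm → contributes +4 779 791 mm⁴
Total I = 12 122 749 mm⁴.

Ix ≈ 1.21 × 10⁷ mm⁴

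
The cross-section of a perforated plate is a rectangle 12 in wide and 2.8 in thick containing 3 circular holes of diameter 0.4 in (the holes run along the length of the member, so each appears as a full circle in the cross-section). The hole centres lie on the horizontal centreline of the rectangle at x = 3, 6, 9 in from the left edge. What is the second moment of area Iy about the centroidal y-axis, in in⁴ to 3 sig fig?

Decompose the section into non-overlapping parts with the origin at the bottom-left of its bounding rectangle.
Plate: 12 × 2.8, A = 33.6 in², x = 6 in, Ī = 403.2 in⁴.
Hole 1 (subtracted): ⌀0.4, A = 0.12566 in², x = 3 in, Ī = 0.0012566 in⁴.
Hole 2 (subtracted): ⌀0.4, A = 0.12566 in², x = 6 in, Ī = 0.0012566 in⁴.
Hole 3 (subtracted): ⌀0.4, A = 0.12566 in², x = 9 in, Ī = 0.0012566 in⁴.
By symmetry the centroid is at mid-width, x̄ = 6 in.
Transfer each piece to the centroidal y-axis using Ī + A·d² with d = x − 6:
  plate: d = 0 in → contributes +403.2 in⁴
  hole 1: d = -3 in → contributes −1.1322 in⁴
  hole 2: d = 0 in → contributes −0.0012566 in⁴
  hole 3: d = 3 in → contributes −1.1322 in⁴
Total I = 400.93 in⁴.

Iy ≈ 401 in⁴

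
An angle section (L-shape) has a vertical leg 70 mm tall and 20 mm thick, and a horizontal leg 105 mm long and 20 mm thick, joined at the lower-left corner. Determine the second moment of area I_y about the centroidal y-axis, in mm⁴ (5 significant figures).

I_y ≈ 3.1863 × 10⁶ mm⁴

Break the section into simple shapes (no overlaps), measuring from the bottom-left corner of the bounding box.
Vertical leg: 20 × 70, A = 1 400 mm², x = 10 mm, Ī = 46666.67 mm⁴.
Horizontal leg (remainder): 85 × 20, A = 1 700 mm², x = 62.5 mm, Ī = 1 023 542 mm⁴.
Centroid: x̄ = ΣA·x / ΣA = 38.79032 mm.
Transfer each piece to the centroidal y-axis using Ī + A·d² with d = x − 38.79032:
  vertical leg: d = -28.79032 mm → contributes +1 207 102 mm⁴
  horizontal leg (remainder): d = 23.70968 mm → contributes +1 979 195 mm⁴
Total I = 3 186 297 mm⁴.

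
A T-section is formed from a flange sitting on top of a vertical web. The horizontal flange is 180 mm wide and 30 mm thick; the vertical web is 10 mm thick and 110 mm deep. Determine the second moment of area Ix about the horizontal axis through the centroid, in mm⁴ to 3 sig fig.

Split into non-overlapping primitives; take the origin at the lower-left of the bounding box.
Flange: 180 × 30, A = 5 400 mm², y = 125 mm, Ī = 405 000 mm⁴.
Web: 10 × 110, A = 1 100 mm², y = 55 mm, Ī = 1 109 167 mm⁴.
Centroid: ȳ = ΣA·y / ΣA = 113.15 mm.
Transfer each piece to the horizontal axis through the centroid using Ī + A·d² with d = y − 113.15:
  flange: d = 11.846 mm → contributes +1 162 789 mm⁴
  web: d = -58.154 mm → contributes +4 829 223 mm⁴
Total I = 5 992 013 mm⁴.

Ix ≈ 5.99 × 10⁶ mm⁴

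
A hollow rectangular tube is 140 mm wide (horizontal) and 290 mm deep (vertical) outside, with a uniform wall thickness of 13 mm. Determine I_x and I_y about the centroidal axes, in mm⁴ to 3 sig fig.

Treat the section as a set of non-overlapping primitives; coordinates are from the bounding-box lower-left.
Outer rectangle: 140 × 290, A = 40 600 mm², y = 145 mm, Ī = 284 538 333 mm⁴.
Inner void (subtracted): 114 × 264, A = 30 096 mm², y = 145 mm, Ī = 174 797 568 mm⁴.
By symmetry the centroid is at mid-height, ȳ = 145 mm.
All pieces are centred on the centroidal x-axis, so I = ΣĪ (holes subtracted) = 109 740 765 mm⁴.
Repeating about the centroidal y-axis gives I_y = 33 719 365 mm⁴.

I_x ≈ 1.10 × 10⁸ mm⁴, I_y ≈ 3.37 × 10⁷ mm⁴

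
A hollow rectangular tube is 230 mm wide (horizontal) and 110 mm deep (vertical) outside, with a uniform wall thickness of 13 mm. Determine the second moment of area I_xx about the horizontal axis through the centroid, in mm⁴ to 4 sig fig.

Break the section into simple shapes (no overlaps), measuring from the bottom-left corner of the bounding box.
Outer rectangle: 230 × 110, A = 25 300 mm², y = 55 mm, Ī = 25 510 833 mm⁴.
Inner void (subtracted): 204 × 84, A = 17 136 mm², y = 55 mm, Ī = 10 075 968 mm⁴.
By symmetry the centroid is at mid-height, ȳ = 55 mm.
All pieces are centred on the horizontal axis through the centroid, so I = ΣĪ (holes subtracted) = 15 434 865 mm⁴.

I_xx ≈ 1.543 × 10⁷ mm⁴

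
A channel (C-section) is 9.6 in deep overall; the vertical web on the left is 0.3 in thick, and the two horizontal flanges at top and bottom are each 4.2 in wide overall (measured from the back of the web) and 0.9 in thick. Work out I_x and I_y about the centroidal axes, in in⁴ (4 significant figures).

I_x ≈ 155.4 in⁴, I_y ≈ 17.93 in⁴

Break the section into simple shapes (no overlaps), measuring from the bottom-left corner of the bounding box.
Web: 0.3 × 9.6, A = 2.88 in², y = 4.8 in, Ī = 22.1184 in⁴.
Top flange (beyond web): 3.9 × 0.9, A = 3.51 in², y = 9.15 in, Ī = 0.236925 in⁴.
Bottom flange (beyond web): 3.9 × 0.9, A = 3.51 in², y = 0.45 in, Ī = 0.236925 in⁴.
By symmetry the centroid is at mid-height, ȳ = 4.8 in.
Transfer each piece to the centroidal x-axis using Ī + A·d² with d = y − 4.8:
  web: d = 0 in → contributes +22.1184 in⁴
  top flange (beyond web): d = 4.35 in → contributes +66.6549 in⁴
  bottom flange (beyond web): d = -4.35 in → contributes +66.6549 in⁴
Total I = 155.428 in⁴.
For the y-axis: x̄ = 1.63909 in.
Repeating about the centroidal y-axis gives I_y = 17.9255 in⁴.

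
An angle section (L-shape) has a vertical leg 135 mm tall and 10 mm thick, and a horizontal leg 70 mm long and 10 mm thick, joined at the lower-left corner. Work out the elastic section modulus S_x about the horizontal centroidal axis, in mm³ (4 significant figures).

S_x ≈ 4.241 × 10⁴ mm³

Decompose the section into non-overlapping parts with the origin at the bottom-left of its bounding rectangle.
Vertical leg: 10 × 135, A = 1 350 mm², y = 67.5 mm, Ī = 2 050 313 mm⁴.
Horizontal leg (remainder): 60 × 10, A = 600 mm², y = 5 mm, Ī = 5 000 mm⁴.
Centroid: ȳ = ΣA·y / ΣA = 48.2692 mm.
Transfer each piece to the horizontal centroidal axis using Ī + A·d² with d = y − 48.2692:
  vertical leg: d = 19.2308 mm → contributes +2 549 573 mm⁴
  horizontal leg (remainder): d = -43.2692 mm → contributes +1 128 336 mm⁴
Total I = 3 677 909 mm⁴.
Extreme fibre distance c = 86.7308 mm; S = I/c = 42 406 mm³.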